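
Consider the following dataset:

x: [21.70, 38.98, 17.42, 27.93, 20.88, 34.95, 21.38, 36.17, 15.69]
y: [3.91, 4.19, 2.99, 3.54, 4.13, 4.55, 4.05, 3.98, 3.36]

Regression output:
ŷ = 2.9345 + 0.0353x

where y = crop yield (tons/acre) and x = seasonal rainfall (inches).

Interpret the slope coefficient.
For each additional inch of rainfall, predicted crop yield increases by approximately 0.0353 tons/acre.

β₁ = 0.0353 is the change in predicted crop yield (tons/acre) per additional inch of rainfall.

Interpretation:
- Rainfall up by 1 inch → predicted crop yield increases by 0.0353 tons/acre
- The effect is assumed constant over the observed range of x (linearity)
- The slope describes association in these data, not necessarily a causal effect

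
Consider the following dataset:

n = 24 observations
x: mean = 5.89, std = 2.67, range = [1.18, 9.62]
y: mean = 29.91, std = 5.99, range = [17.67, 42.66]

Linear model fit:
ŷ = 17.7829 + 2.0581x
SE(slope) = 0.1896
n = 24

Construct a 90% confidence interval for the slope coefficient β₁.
The 90% CI for β₁ is (1.7325, 2.3837)

Confidence interval for the slope:

The 90% CI for β₁ is: β̂₁ ± t*(α/2, n-2) × SE(β̂₁)

Step 1: Find critical t-value
- Confidence level = 0.9
- Degrees of freedom = n - 2 = 24 - 2 = 22
- t*(α/2, 22) = 1.7171

Step 2: Calculate margin of error
Margin = 1.7171 × 0.1896 = 0.3256

Step 3: Construct interval
CI = 2.0581 ± 0.3256
CI = (1.7325, 2.3837)

Interpretation: intervals built this way capture the true β₁ in 90% of repeated samples; here the plausible range for the per-unit effect of x on y is 1.7325 to 2.3837.
Both endpoints are positive, so the data support a genuinely positive slope at this confidence level.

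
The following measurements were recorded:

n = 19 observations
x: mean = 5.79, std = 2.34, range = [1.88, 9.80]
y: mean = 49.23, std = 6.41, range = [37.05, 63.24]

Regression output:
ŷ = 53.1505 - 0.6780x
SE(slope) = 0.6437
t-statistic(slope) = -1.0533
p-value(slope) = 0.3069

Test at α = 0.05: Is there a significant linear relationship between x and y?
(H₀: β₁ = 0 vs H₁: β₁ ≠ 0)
Since p-value = 0.3069 ≥ α = 0.05, fail to reject H₀ — the slope is not significantly different from 0.

Hypothesis test for the slope coefficient:

H₀: β₁ = 0 (no linear relationship)
H₁: β₁ ≠ 0 (linear relationship exists)

Test statistic: t = β̂₁ / SE(β̂₁) = -0.6780 / 0.6437 = -1.0533

The p-value (0.3069) is the probability, under H₀, of a t-statistic at least as extreme as |t| = 1.0533 (two-sided, df = n − 2 = 17).

Decision rule: reject H₀ if p-value < α.
p-value = 0.3069 ≥ α = 0.05 → fail to reject H₀.

There is not sufficient evidence at the 5% significance level to conclude that a linear relationship exists between x and y.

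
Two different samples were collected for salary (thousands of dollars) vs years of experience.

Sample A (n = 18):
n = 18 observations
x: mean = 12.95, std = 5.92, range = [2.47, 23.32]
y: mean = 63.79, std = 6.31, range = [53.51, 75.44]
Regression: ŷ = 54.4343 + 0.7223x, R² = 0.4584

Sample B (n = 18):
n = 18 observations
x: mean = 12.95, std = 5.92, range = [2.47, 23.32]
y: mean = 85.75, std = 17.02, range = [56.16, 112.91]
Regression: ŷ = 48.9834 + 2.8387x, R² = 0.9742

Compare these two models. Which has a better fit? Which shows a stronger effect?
Model B has the better fit (R² = 0.9742 vs 0.4584). Model B shows the stronger effect (|β₁| = 2.8387 vs 0.7223).

Model Comparison:

Fit — compare R²:
- Model A: R² = 0.4584 → 45.84% of variance in salary explained
- Model B: R² = 0.9742 → 97.42% of variance in salary explained
- 0.9742 > 0.4584 → Model B has the better fit

Strength of effect — compare |β₁|:
- Model A: β₁ = 0.7223 → predicted salary rises 0.7223 thousand dollars per additional year of experience
- Model B: β₁ = 2.8387 → predicted salary rises 2.8387 thousand dollars per additional year of experience
- |0.7223| < |2.8387| → Model B shows the stronger marginal effect

Note: R² measures how tightly points cluster around the line; β₁ measures how steep the line is — they answer different questions.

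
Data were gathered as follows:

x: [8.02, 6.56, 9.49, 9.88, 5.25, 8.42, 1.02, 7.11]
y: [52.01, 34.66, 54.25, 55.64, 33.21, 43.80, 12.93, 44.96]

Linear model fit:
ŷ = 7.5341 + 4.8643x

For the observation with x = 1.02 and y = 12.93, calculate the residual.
Residual = 0.4343

The residual is the difference between the actual value and the predicted value:

Residual = y - ŷ

Step 1: Calculate predicted value
ŷ = 7.5341 + 4.8643 × 1.02
ŷ = 12.4957

Step 2: Calculate residual
Residual = 12.93 - 12.4957
Residual = 0.4343

Sign check: y > ŷ, so the point is above the line and the fit underestimates here.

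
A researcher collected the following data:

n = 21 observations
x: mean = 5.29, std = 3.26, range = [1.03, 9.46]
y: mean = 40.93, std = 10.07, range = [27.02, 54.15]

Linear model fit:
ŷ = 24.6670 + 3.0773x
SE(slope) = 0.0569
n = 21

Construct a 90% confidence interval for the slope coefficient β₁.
The 90% CI for β₁ is (2.9789, 3.1757)

Confidence interval for the slope:

The 90% CI for β₁ is: β̂₁ ± t*(α/2, n-2) × SE(β̂₁)

Step 1: Find critical t-value
- Confidence level = 0.9
- Degrees of freedom = n - 2 = 21 - 2 = 19
- t*(α/2, 19) = 1.7291

Step 2: Calculate margin of error
Margin = 1.7291 × 0.0569 = 0.0984

Step 3: Construct interval
CI = 3.0773 ± 0.0984
CI = (2.9789, 3.1757)

Interpretation: intervals built this way capture the true β₁ in 90% of repeated samples; here the plausible range for the per-unit effect of x on y is 2.9789 to 3.1757.
The interval does not include 0, suggesting a significant linear relationship.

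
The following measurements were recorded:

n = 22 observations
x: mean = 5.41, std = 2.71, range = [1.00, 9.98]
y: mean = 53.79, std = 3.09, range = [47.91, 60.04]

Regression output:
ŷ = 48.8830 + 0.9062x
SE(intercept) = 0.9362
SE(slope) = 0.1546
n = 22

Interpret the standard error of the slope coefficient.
SE(slope) = 0.1546 measures the uncertainty in the estimated slope. The coefficient is estimated precisely (SE/|β̂₁| = 17.1%).

SE(β̂₁) = 0.1546 says: if we drew many samples of n = 22 from the same population and refit each time, the fitted slopes would scatter with a standard deviation of roughly 0.1546 around the true β₁.

Relative precision:
- SE / |β̂₁| = 0.1546 / 0.9062 = 17.1%
- Rule of thumb (under 20%: precise; 20% to under 50%: moderately precise; 50% or more: imprecise) → precise

Link to the t-test: t = β̂₁ / SE(β̂₁) = 0.9062 / 0.1546 = 5.8616, the statistic for H₀: β₁ = 0.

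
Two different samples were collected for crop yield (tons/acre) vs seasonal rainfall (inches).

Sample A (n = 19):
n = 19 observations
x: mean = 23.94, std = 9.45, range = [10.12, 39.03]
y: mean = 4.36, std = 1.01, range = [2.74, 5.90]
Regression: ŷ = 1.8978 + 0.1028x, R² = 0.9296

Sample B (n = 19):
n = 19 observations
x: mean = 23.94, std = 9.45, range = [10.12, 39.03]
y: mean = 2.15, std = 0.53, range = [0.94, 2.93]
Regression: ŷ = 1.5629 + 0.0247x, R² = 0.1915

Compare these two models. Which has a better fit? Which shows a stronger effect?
Model A has the better fit (R² = 0.9296 vs 0.1915). Model A shows the stronger effect (|β₁| = 0.1028 vs 0.0247).

Model Comparison:

Which explains more variance? (R²)
- Model A: R² = 0.9296 → 92.96% of variance in crop yield explained
- Model B: R² = 0.1915 → 19.15% of variance in crop yield explained
- 0.9296 > 0.1915 → Model A has the better fit

Which has the larger per-inch effect? (|β₁|)
- Model A: β₁ = 0.1028 → predicted crop yield rises 0.1028 tons/acre per additional inch of rainfall
- Model B: β₁ = 0.0247 → predicted crop yield rises 0.0247 tons/acre per additional inch of rainfall
- |0.1028| > |0.0247| → Model A shows the stronger marginal effect

Note: A better fit (higher R²) doesn't necessarily mean a more important relationship.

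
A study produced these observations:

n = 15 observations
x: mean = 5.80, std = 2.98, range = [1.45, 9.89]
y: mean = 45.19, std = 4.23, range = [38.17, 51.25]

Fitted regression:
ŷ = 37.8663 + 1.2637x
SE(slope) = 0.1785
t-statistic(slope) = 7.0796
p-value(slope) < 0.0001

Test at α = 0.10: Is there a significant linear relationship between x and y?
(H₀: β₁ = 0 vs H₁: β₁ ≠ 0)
Reject H₀: p-value < 0.0001 < α = 0.10. The linear relationship is significant at the 10% level.

Hypothesis test for the slope coefficient:

H₀: β₁ = 0 (no linear relationship)
H₁: β₁ ≠ 0 (linear relationship exists)

Test statistic: t = β̂₁ / SE(β̂₁) = 1.2637 / 0.1785 = 7.0796

p < 0.0001: how often a slope estimate this far from 0 (in SE units) would arise by chance if β₁ were truly 0.

Decision rule: reject H₀ if p-value < α.
p-value < 0.0001 < α = 0.10 → reject H₀.

At α = 0.10 the data do provide convincing evidence of a nonzero slope.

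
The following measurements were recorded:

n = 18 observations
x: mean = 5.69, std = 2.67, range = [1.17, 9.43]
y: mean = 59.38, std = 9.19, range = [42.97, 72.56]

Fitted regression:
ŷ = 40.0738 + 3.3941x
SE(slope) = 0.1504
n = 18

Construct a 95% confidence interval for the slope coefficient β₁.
The 95% CI for β₁ is (3.0753, 3.7129)

Confidence interval for the slope:

The 95% CI for β₁ is: β̂₁ ± t*(α/2, n-2) × SE(β̂₁)

Step 1: Find critical t-value
- Confidence level = 0.95
- Degrees of freedom = n - 2 = 18 - 2 = 16
- t*(α/2, 16) = 2.1199

Step 2: Calculate margin of error
Margin = 2.1199 × 0.1504 = 0.3188

Step 3: Construct interval
CI = 3.3941 ± 0.3188
CI = (3.0753, 3.7129)

Interpretation: We are 95% confident that the true slope β₁ lies between 3.0753 and 3.7129.
The interval does not include 0, suggesting a significant linear relationship.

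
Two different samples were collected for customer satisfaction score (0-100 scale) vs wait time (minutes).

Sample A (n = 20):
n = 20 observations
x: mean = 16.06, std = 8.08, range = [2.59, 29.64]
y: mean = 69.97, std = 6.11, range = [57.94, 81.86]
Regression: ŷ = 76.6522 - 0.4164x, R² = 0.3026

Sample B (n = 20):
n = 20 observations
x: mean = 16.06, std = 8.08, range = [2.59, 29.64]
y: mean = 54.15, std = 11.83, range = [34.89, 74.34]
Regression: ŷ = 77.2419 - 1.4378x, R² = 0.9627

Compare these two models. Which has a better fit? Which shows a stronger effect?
Model B has the better fit (R² = 0.9627 vs 0.3026). Model B shows the stronger effect (|β₁| = 1.4378 vs 0.4164).

Model Comparison:

Fit — compare R²:
- Model A: R² = 0.3026 → 30.26% of variance in satisfaction score explained
- Model B: R² = 0.9627 → 96.27% of variance in satisfaction score explained
- 0.9627 > 0.3026 → Model B has the better fit

Effect size (slope magnitude):
- Model A: β₁ = -0.4164 → predicted satisfaction score falls 0.4164 points per additional minute of wait time
- Model B: β₁ = -1.4378 → predicted satisfaction score falls 1.4378 points per additional minute of wait time
- |-0.4164| < |-1.4378| → Model B shows the stronger marginal effect

Notes:
- A steeper slope doesn't make a better model if the scatter around the line is large.
- R² measures how tightly points cluster around the line; β₁ measures how steep the line is — they answer different questions.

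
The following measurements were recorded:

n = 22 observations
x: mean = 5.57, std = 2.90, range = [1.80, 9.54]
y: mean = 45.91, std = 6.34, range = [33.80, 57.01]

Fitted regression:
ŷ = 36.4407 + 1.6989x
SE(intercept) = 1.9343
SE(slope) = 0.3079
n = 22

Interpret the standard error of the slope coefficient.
The slope 1.6989 is pinned down to within about ±0.3079 (one SE) by these data — relative uncertainty 18.1%, i.e. precise.

SE(β̂₁) = 0.3079 says: if we drew many samples of n = 22 from the same population and refit each time, the fitted slopes would scatter with a standard deviation of roughly 0.3079 around the true β₁.

Relative precision:
- SE / |β̂₁| = 0.3079 / 1.6989 = 18.1%
- Rule of thumb (under 20%: precise; 20% to under 50%: moderately precise; 50% or more: imprecise) → precise

Link to interval estimation: a confidence interval for β₁ is β̂₁ ± t* × 0.3079, so SE sets the half-width per unit of t*.

What drives SE(β̂₁): wider spread of x values → smaller SE.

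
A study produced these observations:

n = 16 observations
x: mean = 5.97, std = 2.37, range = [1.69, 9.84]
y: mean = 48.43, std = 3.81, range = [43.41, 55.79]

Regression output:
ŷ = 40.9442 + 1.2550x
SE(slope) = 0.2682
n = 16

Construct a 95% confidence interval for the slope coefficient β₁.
The 95% CI for β₁ is (0.6798, 1.8302)

Confidence interval for the slope:

The 95% CI for β₁ is: β̂₁ ± t*(α/2, n-2) × SE(β̂₁)

Step 1: Find critical t-value
- Confidence level = 0.95
- Degrees of freedom = n - 2 = 16 - 2 = 14
- t*(α/2, 14) = 2.1448

Step 2: Calculate margin of error
Margin = 2.1448 × 0.2682 = 0.5752

Step 3: Construct interval
CI = 1.2550 ± 0.5752
CI = (0.6798, 1.8302)

Interpretation: We are 95% confident that the true slope β₁ lies between 0.6798 and 1.8302.
The interval does not include 0, suggesting a significant linear relationship.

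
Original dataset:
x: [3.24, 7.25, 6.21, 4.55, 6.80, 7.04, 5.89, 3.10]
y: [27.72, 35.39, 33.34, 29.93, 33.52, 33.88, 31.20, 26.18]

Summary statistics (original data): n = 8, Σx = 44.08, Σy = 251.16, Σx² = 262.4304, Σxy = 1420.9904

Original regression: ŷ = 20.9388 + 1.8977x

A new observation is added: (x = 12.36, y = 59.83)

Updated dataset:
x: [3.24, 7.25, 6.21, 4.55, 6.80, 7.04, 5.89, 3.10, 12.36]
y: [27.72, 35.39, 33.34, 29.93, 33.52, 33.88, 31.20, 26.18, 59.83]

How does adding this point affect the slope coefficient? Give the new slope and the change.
The slope changes from 1.8977 to 3.4320 (change of +1.5343, or +80.9%).

The new point has HIGH LEVERAGE: x = 12.36 is far from the original mean x̄ = 44.08/8 ≈ 5.51 (original range [3.10, 7.25]).

Step 1: Update the sums with the new point (n goes from 8 to 9)
Σx  = 44.08 + 12.36 = 56.44
Σy  = 251.16 + 59.83 = 310.99
Σx² = 262.4304 + 12.36² = 262.4304 + 152.7696 = 415.2000
Σxy = 1420.9904 + 12.36×59.83 = 1420.9904 + 739.4988 = 2160.4892

Step 2: Recompute the slope with b₁ = (nΣxy − ΣxΣy) / (nΣx² − (Σx)²)
Numerator   = 9×2160.4892 − 56.44×310.99 = 19444.4028 − 17552.2756 = 1892.1272
Denominator = 9×415.2000 − 56.44² = 3736.8000 − 3185.4736 = 551.3264
b₁(new) = 1892.1272 / 551.3264 = 3.4320

(Same formula on the original sums: (8×1420.9904 − 44.08×251.16) / (8×262.4304 − 44.08²) = 296.7904 / 156.3968 = 1.8977, matching the given fit.)

Step 3: Change in slope
Δβ₁ = 3.4320 − 1.8977 = +1.5343
Relative change = +1.5343 / 1.8977 × 100% = +80.9%
→ the slope increases when the point is added.

Because the point sits above the extension of the original line at a high-leverage x, it tilts the fit up.
In practice: check such a point for data-entry or measurement error.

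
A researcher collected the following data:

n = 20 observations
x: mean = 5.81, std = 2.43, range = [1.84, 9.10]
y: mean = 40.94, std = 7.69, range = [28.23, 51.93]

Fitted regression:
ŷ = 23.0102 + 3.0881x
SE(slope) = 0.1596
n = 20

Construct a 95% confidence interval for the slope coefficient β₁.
The 95% CI for β₁ is (2.7528, 3.4234)

Confidence interval for the slope:

The 95% CI for β₁ is: β̂₁ ± t*(α/2, n-2) × SE(β̂₁)

Step 1: Find critical t-value
- Confidence level = 0.95
- Degrees of freedom = n - 2 = 20 - 2 = 18
- t*(α/2, 18) = 2.1009

Step 2: Calculate margin of error
Margin = 2.1009 × 0.1596 = 0.3353

Step 3: Construct interval
CI = 3.0881 ± 0.3353
CI = (2.7528, 3.4234)

Interpretation: intervals built this way capture the true β₁ in 95% of repeated samples; here the plausible range for the per-unit effect of x on y is 2.7528 to 3.4234.
Since 0 is outside the interval, a two-sided test at α = 0.05 would reject H₀: β₁ = 0.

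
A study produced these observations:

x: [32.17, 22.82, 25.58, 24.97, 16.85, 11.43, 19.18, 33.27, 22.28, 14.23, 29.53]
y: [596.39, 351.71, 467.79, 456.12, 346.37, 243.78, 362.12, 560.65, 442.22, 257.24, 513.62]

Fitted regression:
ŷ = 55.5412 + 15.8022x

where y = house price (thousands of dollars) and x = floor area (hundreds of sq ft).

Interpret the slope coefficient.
An increase of one hundred sq ft in floor area is associated with a 15.8022 thousand dollars increase in predicted house price.

β₁ = 15.8022 is the change in predicted house price (thousand dollars) per additional hundred sq ft of floor area.

Interpretation:
- Floor area up by 1 hundred sq ft → predicted house price increases by 15.8022 thousand dollars
- The effect is assumed constant over the observed range of x (linearity)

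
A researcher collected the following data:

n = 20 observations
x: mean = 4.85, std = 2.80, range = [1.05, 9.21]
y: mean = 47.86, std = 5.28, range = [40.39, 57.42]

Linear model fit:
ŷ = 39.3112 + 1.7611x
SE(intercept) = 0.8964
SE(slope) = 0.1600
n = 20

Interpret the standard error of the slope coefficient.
The slope 1.7611 is pinned down to within about ±0.1600 (one SE) by these data — relative uncertainty 9.1%, i.e. precise.

What SE measures:
- The standard error quantifies the sampling variability of the coefficient estimate
- It is the estimated standard deviation of β̂₁ across hypothetical repeated samples of the same size
- Smaller SE → more precise estimate

Relative precision:
- SE / |β̂₁| = 0.1600 / 1.7611 = 9.1%
- Rule of thumb (under 20%: precise; 20% to under 50%: moderately precise; 50% or more: imprecise) → precise

Link to interval estimation: a confidence interval for β₁ is β̂₁ ± t* × 0.1600, so SE sets the half-width per unit of t*.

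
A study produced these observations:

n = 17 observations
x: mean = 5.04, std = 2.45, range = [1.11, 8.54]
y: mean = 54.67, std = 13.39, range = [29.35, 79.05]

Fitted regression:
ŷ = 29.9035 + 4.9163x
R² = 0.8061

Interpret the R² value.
The model explains 80.61% of the variance in y (R² = 0.8061), leaving 19.39% unexplained; the fit is strong.

R² (coefficient of determination) measures the proportion of variance in y explained by the regression model.

Here R² = 0.8061:
- Explained: 80.61% of the variation in y
- Unexplained (residual): 100% − 80.61% = 19.39%
- Rule of thumb (below 0.3 weak; 0.3 to below 0.7 moderate; 0.7 and above strong) → strong

Note: R² never decreases when predictors are added, so it should not be used alone to compare models of different size.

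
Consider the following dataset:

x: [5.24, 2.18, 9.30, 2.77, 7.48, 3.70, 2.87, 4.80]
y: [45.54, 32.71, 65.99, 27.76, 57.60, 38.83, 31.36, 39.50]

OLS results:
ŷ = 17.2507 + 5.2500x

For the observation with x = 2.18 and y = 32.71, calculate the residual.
Residual = 4.0143

The residual is the difference between the actual value and the predicted value:

Residual = y - ŷ

Step 1: Calculate predicted value
ŷ = 17.2507 + 5.2500 × 2.18
ŷ = 28.6957

Step 2: Calculate residual
Residual = 32.71 - 28.6957
Residual = 4.0143

The residual is positive, so the observed y = 32.71 sits above the regression line (the line underestimates it by 4.0143).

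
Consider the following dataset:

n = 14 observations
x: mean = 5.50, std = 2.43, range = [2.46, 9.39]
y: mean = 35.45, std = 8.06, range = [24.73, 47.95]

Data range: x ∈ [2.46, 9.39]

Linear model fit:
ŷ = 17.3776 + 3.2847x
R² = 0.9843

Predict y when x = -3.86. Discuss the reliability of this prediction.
ŷ = 4.6987, but this is extrapolation (below the data range [2.46, 9.39]) and may be unreliable.

Prediction calculation:
ŷ = 17.3776 + 3.2847 × (-3.86)
ŷ = 4.6987

Reliability:
- Data range: x ∈ [2.46, 9.39]
- Prediction point: x = -3.86 is 6.32 units below the observed range → this is EXTRAPOLATION, not interpolation

Why that matters here:
- There are no observations near this x to validate the fitted line there
- The standard error of prediction grows with (x − x̄)², and x = -3.86 is far from x̄ = 5.50

The R² = 0.9843 only validates the fit within [2.46, 9.39]; treat ŷ = 4.6987 with caution.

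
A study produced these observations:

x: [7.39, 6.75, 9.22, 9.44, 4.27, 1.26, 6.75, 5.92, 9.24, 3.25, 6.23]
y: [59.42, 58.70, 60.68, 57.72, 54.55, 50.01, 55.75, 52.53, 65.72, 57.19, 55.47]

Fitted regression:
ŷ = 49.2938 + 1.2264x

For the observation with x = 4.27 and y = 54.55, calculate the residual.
Residual = 0.0195

The residual is the difference between the actual value and the predicted value:

Residual = y - ŷ

Step 1: Calculate predicted value
ŷ = 49.2938 + 1.2264 × 4.27
ŷ = 54.5305

Step 2: Calculate residual
Residual = 54.55 - 54.5305
Residual = 0.0195

The residual is positive, so the observed y = 54.55 sits above the regression line (the line underestimates it by 0.0195).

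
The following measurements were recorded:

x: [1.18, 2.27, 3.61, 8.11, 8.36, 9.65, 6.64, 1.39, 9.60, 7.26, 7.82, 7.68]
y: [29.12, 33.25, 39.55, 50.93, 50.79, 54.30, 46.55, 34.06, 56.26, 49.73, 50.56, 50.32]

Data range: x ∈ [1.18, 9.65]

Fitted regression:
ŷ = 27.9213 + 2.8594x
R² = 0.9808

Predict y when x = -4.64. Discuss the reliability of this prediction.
ŷ = 14.6537, but this is extrapolation (below the data range [1.18, 9.65]) and may be unreliable.

Prediction calculation:
ŷ = 27.9213 + 2.8594 × (-4.64)
ŷ = 14.6537

Reliability:
- Data range: x ∈ [1.18, 9.65]
- Prediction point: x = -4.64 is 5.82 units below the observed range → this is EXTRAPOLATION, not interpolation

Why that matters here:
- There are no observations near this x to validate the fitted line there
- Real relationships often flatten, saturate, or turn nonlinear at extremes

A defensible statement: 'if the linear trend continued to x = -4.64, y would be about 14.6537' — the premise is untested.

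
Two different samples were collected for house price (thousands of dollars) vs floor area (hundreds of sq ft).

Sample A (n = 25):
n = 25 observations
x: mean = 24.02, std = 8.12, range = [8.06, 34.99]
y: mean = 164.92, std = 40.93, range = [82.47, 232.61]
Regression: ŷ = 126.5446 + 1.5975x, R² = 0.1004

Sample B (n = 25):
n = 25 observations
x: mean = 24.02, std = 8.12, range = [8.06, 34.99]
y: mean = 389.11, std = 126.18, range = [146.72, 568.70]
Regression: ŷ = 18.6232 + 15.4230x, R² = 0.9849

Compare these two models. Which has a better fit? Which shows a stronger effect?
Model B has the better fit (R² = 0.9849 vs 0.1004). Model B shows the stronger effect (|β₁| = 15.4230 vs 1.5975).

Model Comparison:

Fit — compare R²:
- Model A: R² = 0.1004 → 10.04% of variance in house price explained
- Model B: R² = 0.9849 → 98.49% of variance in house price explained
- 0.9849 > 0.1004 → Model B has the better fit

Effect size (slope magnitude):
- Model A: β₁ = 1.5975 → predicted house price rises 1.5975 thousand dollars per additional hundred sq ft of floor area
- Model B: β₁ = 15.4230 → predicted house price rises 15.4230 thousand dollars per additional hundred sq ft of floor area
- |1.5975| < |15.4230| → Model B shows the stronger marginal effect

Notes:
- A better fit (higher R²) doesn't necessarily mean a more important relationship.
- The two samples could reflect different populations, time periods, or measurement quality.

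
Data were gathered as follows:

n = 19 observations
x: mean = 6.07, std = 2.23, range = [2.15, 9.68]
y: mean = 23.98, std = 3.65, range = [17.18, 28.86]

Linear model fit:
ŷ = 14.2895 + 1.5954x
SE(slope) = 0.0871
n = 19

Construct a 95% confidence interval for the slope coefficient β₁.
The 95% CI for β₁ is (1.4116, 1.7792)

Confidence interval for the slope:

The 95% CI for β₁ is: β̂₁ ± t*(α/2, n-2) × SE(β̂₁)

Step 1: Find critical t-value
- Confidence level = 0.95
- Degrees of freedom = n - 2 = 19 - 2 = 17
- t*(α/2, 17) = 2.1098

Step 2: Calculate margin of error
Margin = 2.1098 × 0.0871 = 0.1838

Step 3: Construct interval
CI = 1.5954 ± 0.1838
CI = (1.4116, 1.7792)

Interpretation: each one-unit increase in x is associated with a change in mean y of between 1.4116 and 1.7792, with 95% confidence.
The interval does not include 0, suggesting a significant linear relationship.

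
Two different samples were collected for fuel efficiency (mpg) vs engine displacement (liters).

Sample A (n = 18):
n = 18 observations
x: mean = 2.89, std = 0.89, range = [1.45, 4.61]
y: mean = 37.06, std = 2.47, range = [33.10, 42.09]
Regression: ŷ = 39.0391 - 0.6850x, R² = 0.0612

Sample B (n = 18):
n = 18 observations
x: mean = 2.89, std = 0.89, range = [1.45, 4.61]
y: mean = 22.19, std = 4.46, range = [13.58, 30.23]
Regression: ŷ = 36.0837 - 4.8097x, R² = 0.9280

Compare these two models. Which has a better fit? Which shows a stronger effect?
Model B has the better fit (R² = 0.9280 vs 0.0612). Model B shows the stronger effect (|β₁| = 4.8097 vs 0.6850).

Model Comparison:

Which explains more variance? (R²)
- Model A: R² = 0.0612 → 6.12% of variance in fuel efficiency explained
- Model B: R² = 0.9280 → 92.80% of variance in fuel efficiency explained
- 0.9280 > 0.0612 → Model B has the better fit

Effect size (slope magnitude):
- Model A: β₁ = -0.6850 → predicted fuel efficiency falls 0.6850 mpg per additional liter of engine displacement
- Model B: β₁ = -4.8097 → predicted fuel efficiency falls 4.8097 mpg per additional liter of engine displacement
- |-0.6850| < |-4.8097| → Model B shows the stronger marginal effect

Note: A steeper slope doesn't make a better model if the scatter around the line is large.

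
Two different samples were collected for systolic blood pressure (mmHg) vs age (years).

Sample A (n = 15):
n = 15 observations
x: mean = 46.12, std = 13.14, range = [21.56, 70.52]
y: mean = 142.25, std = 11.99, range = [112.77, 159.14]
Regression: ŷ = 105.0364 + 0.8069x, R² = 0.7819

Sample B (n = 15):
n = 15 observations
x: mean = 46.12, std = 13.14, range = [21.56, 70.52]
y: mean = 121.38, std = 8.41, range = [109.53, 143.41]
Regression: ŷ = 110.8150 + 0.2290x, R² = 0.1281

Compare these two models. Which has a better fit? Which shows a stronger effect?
Model A has the better fit (R² = 0.7819 vs 0.1281). Model A shows the stronger effect (|β₁| = 0.8069 vs 0.2290).

Model Comparison:

Fit — compare R²:
- Model A: R² = 0.7819 → 78.19% of variance in blood pressure explained
- Model B: R² = 0.1281 → 12.81% of variance in blood pressure explained
- 0.7819 > 0.1281 → Model A has the better fit

Effect size (slope magnitude):
- Model A: β₁ = 0.8069 → predicted blood pressure rises 0.8069 mmHg per additional year of age
- Model B: β₁ = 0.2290 → predicted blood pressure rises 0.2290 mmHg per additional year of age
- |0.8069| > |0.2290| → Model A shows the stronger marginal effect

Note: A steeper slope doesn't make a better model if the scatter around the line is large.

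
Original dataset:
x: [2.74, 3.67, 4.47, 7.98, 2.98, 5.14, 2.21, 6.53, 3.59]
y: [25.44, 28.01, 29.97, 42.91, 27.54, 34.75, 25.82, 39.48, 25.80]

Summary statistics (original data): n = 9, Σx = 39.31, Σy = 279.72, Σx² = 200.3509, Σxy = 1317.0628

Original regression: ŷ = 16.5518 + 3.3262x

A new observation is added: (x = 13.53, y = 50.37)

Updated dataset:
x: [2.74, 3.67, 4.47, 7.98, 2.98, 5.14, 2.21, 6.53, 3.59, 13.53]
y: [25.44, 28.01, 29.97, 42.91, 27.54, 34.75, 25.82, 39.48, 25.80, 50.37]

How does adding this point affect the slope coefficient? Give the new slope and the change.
Adding the point moves β₁ from 3.3262 to 2.4411, i.e. it decreases by 0.8851 (-26.6%).

x = 13.53 lies well outside the original x-range [2.21, 7.98] (x̄ ≈ 4.37), so this observation has high leverage and can move the slope substantially.

Step 1: Update the sums with the new point (n goes from 9 to 10)
Σx  = 39.31 + 13.53 = 52.84
Σy  = 279.72 + 50.37 = 330.09
Σx² = 200.3509 + 13.53² = 200.3509 + 183.0609 = 383.4118
Σxy = 1317.0628 + 13.53×50.37 = 1317.0628 + 681.5061 = 1998.5689

Step 2: Recompute the slope with b₁ = (nΣxy − ΣxΣy) / (nΣx² − (Σx)²)
Numerator   = 10×1998.5689 − 52.84×330.09 = 19985.6890 − 17441.9556 = 2543.7334
Denominator = 10×383.4118 − 52.84² = 3834.1180 − 2792.0656 = 1042.0524
b₁(new) = 2543.7334 / 1042.0524 = 2.4411

(Same formula on the original sums: (9×1317.0628 − 39.31×279.72) / (9×200.3509 − 39.31²) = 857.7720 / 257.8820 = 3.3262, matching the given fit.)

Step 3: Change in slope
Δβ₁ = 2.4411 − 3.3262 = -0.8851
Relative change = -0.8851 / 3.3262 × 100% = -26.6%
→ the slope decreases when the point is added.

Because the point sits below the extension of the original line at a high-leverage x, it tilts the fit down.
In practice: investigate whether it comes from the same population as the rest of the sample; check such a point for data-entry or measurement error.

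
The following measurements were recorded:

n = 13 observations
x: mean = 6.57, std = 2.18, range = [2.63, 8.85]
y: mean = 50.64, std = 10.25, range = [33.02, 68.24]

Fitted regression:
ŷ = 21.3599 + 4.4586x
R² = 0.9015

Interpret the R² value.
R² = 0.9015 means 90.15% of the variation in y is explained by the linear relationship with x. This indicates a strong fit.

R² = 1 − SS_res/SS_tot compares the residual scatter to the total scatter of y about its mean.

Here R² = 0.9015:
- Explained: 90.15% of the variation in y
- Unexplained (residual): 100% − 90.15% = 9.85%
- Rule of thumb (below 0.3 weak; 0.3 to below 0.7 moderate; 0.7 and above strong) → strong

Note: R² never decreases when predictors are added, so it should not be used alone to compare models of different size.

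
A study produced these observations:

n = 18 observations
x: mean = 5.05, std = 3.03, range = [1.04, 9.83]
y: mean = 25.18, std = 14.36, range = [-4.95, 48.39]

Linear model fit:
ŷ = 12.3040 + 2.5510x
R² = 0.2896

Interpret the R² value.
R² = 0.2896 means 28.96% of the variation in y is explained by the linear relationship with x. This indicates a weak fit.

R² = 1 − SS_res/SS_tot compares the residual scatter to the total scatter of y about its mean.

Here R² = 0.2896:
- Explained: 28.96% of the variation in y
- Unexplained (residual): 100% − 28.96% = 71.04%
- Rule of thumb (below 0.3 weak; 0.3 to below 0.7 moderate; 0.7 and above strong) → weak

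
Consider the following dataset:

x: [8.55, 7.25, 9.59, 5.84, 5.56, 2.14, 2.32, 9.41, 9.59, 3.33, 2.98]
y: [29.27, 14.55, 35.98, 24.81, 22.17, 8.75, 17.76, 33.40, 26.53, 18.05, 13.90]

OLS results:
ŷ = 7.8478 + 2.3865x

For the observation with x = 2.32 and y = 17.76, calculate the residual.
Residual = 4.3755

The residual is the difference between the actual value and the predicted value:

Residual = y - ŷ

Step 1: Calculate predicted value
ŷ = 7.8478 + 2.3865 × 2.32
ŷ = 13.3845

Step 2: Calculate residual
Residual = 17.76 - 13.3845
Residual = 4.3755

Sign check: y > ŷ, so the point is above the line and the fit underestimates here.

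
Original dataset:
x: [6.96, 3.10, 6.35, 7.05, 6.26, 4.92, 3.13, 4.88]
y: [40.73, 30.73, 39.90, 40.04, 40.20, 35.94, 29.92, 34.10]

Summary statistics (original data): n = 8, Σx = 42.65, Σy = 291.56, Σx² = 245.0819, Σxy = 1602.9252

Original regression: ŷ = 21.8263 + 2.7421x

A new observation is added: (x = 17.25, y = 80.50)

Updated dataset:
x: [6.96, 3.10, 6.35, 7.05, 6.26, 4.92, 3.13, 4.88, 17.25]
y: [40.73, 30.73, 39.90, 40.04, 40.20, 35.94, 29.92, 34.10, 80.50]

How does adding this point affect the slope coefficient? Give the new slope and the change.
Adding the point moves β₁ from 2.7421 to 3.5789, i.e. it increases by 0.8368 (+30.5%).

The new point has HIGH LEVERAGE: x = 17.25 is far from the original mean x̄ = 42.65/8 ≈ 5.33 (original range [3.10, 7.05]).

Step 1: Update the sums with the new point (n goes from 8 to 9)
Σx  = 42.65 + 17.25 = 59.90
Σy  = 291.56 + 80.50 = 372.06
Σx² = 245.0819 + 17.25² = 245.0819 + 297.5625 = 542.6444
Σxy = 1602.9252 + 17.25×80.50 = 1602.9252 + 1388.6250 = 2991.5502

Step 2: Recompute the slope with b₁ = (nΣxy − ΣxΣy) / (nΣx² − (Σx)²)
Numerator   = 9×2991.5502 − 59.90×372.06 = 26923.9518 − 22286.3940 = 4637.5578
Denominator = 9×542.6444 − 59.90² = 4883.7996 − 3588.0100 = 1295.7896
b₁(new) = 4637.5578 / 1295.7896 = 3.5789

(Same formula on the original sums: (8×1602.9252 − 42.65×291.56) / (8×245.0819 − 42.65²) = 388.3676 / 141.6327 = 2.7421, matching the given fit.)

Step 3: Change in slope
Δβ₁ = 3.5789 − 2.7421 = +0.8368
Relative change = +0.8368 / 2.7421 × 100% = +30.5%
→ the slope increases when the point is added.

A high-leverage point only changes the slope if it is off the original line; here y = 80.50 is above the original trend, so the slope increases.
In practice: refit with and without it and report both if conclusions differ; check such a point for data-entry or measurement error.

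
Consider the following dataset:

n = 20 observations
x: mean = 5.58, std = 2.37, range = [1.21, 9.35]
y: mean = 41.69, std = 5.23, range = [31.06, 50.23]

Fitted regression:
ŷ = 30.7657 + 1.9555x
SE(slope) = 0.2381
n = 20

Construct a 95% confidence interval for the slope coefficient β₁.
The 95% CI for β₁ is (1.4553, 2.4557)

Confidence interval for the slope:

The 95% CI for β₁ is: β̂₁ ± t*(α/2, n-2) × SE(β̂₁)

Step 1: Find critical t-value
- Confidence level = 0.95
- Degrees of freedom = n - 2 = 20 - 2 = 18
- t*(α/2, 18) = 2.1009

Step 2: Calculate margin of error
Margin = 2.1009 × 0.2381 = 0.5002

Step 3: Construct interval
CI = 1.9555 ± 0.5002
CI = (1.4553, 2.4557)

Interpretation: We are 95% confident that the true slope β₁ lies between 1.4553 and 2.4557.
The interval does not include 0, suggesting a significant linear relationship.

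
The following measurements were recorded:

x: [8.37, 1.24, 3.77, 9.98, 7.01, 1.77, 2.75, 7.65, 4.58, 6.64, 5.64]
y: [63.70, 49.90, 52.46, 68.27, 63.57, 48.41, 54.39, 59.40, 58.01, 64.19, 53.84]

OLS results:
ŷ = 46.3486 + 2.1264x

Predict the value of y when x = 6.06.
ŷ = 59.2346

Plug x = 6.06 into the fitted line:

ŷ = 46.3486 + 2.1264 × 6.06
ŷ = 46.3486 + 12.8860
ŷ = 59.2346

This is the fitted mean response at that x — an individual observation would come with a wider prediction interval.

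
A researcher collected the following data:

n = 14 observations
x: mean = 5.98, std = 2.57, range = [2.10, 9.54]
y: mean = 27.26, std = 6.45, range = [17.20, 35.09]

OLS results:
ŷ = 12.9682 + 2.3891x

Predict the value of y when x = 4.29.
ŷ = 23.2174

To predict y for x = 4.29, substitute into the regression equation:

ŷ = 12.9682 + 2.3891 × 4.29
ŷ = 12.9682 + 10.2492
ŷ = 23.2174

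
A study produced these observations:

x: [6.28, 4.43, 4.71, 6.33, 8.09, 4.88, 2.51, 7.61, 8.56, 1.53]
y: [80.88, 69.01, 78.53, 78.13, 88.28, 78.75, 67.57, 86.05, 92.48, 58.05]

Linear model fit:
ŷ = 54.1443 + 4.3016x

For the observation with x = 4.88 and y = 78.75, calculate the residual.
Residual = 3.6139

The residual is the difference between the actual value and the predicted value:

Residual = y - ŷ

Step 1: Calculate predicted value
ŷ = 54.1443 + 4.3016 × 4.88
ŷ = 75.1361

Step 2: Calculate residual
Residual = 78.75 - 75.1361
Residual = 3.6139

The residual is positive, so the observed y = 78.75 sits above the regression line (the line underestimates it by 3.6139).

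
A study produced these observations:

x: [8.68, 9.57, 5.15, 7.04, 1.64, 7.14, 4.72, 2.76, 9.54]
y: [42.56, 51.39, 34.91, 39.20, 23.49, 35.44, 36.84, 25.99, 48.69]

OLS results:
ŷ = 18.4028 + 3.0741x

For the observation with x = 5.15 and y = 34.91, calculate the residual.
Residual = 0.6756

The residual is the difference between the actual value and the predicted value:

Residual = y - ŷ

Step 1: Calculate predicted value
ŷ = 18.4028 + 3.0741 × 5.15
ŷ = 34.2344

Step 2: Calculate residual
Residual = 34.91 - 34.2344
Residual = 0.6756

Sign check: y > ŷ, so the point is above the line and the fit underestimates here.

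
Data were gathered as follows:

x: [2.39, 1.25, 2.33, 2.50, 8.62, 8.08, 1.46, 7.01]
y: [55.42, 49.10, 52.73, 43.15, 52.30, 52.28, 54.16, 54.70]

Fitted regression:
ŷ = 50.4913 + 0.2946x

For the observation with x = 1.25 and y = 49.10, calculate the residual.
Residual = -1.7596

The residual is the difference between the actual value and the predicted value:

Residual = y - ŷ

Step 1: Calculate predicted value
ŷ = 50.4913 + 0.2946 × 1.25
ŷ = 50.8596

Step 2: Calculate residual
Residual = 49.10 - 50.8596
Residual = -1.7596

Interpretation: the model overestimates the actual value by 1.7596 at this point (negative residual → observation lies below the fitted line).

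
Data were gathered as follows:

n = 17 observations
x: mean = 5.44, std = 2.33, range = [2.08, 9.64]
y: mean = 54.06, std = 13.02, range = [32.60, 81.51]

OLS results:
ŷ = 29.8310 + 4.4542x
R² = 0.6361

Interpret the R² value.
The model explains 63.61% of the variance in y (R² = 0.6361), leaving 36.39% unexplained; the fit is moderate.

R² (coefficient of determination) measures the proportion of variance in y explained by the regression model.

Here R² = 0.6361:
- Explained: 63.61% of the variation in y
- Unexplained (residual): 100% − 63.61% = 36.39%
- Rule of thumb (below 0.3 weak; 0.3 to below 0.7 moderate; 0.7 and above strong) → moderate

Note: R² never decreases when predictors are added, so it should not be used alone to compare models of different size.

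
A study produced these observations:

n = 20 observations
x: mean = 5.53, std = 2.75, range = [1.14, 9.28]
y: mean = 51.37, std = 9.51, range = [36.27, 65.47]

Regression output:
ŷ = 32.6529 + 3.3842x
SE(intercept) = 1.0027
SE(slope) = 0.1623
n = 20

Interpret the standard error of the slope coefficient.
The slope 3.3842 is pinned down to within about ±0.1623 (one SE) by these data — relative uncertainty 4.8%, i.e. precise.

What SE measures:
- The standard error quantifies the sampling variability of the coefficient estimate
- It is the estimated standard deviation of β̂₁ across hypothetical repeated samples of the same size
- Smaller SE → more precise estimate

Relative precision:
- SE / |β̂₁| = 0.1623 / 3.3842 = 4.8%
- Rule of thumb (under 20%: precise; 20% to under 50%: moderately precise; 50% or more: imprecise) → precise

Rough 95% range (±2 SE): 3.3842 ± 0.3246 → (3.0596, 3.7088).

What drives SE(β̂₁): more residual scatter → larger SE; wider spread of x values → smaller SE; larger n (here n = 20) → smaller SE.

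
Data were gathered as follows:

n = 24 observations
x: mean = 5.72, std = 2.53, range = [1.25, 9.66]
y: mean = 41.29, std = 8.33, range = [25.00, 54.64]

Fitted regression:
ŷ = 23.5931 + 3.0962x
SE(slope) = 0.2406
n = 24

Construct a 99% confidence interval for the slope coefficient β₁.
The 99% CI for β₁ is (2.4180, 3.7744)

Confidence interval for the slope:

The 99% CI for β₁ is: β̂₁ ± t*(α/2, n-2) × SE(β̂₁)

Step 1: Find critical t-value
- Confidence level = 0.99
- Degrees of freedom = n - 2 = 24 - 2 = 22
- t*(α/2, 22) = 2.8188

Step 2: Calculate margin of error
Margin = 2.8188 × 0.2406 = 0.6782

Step 3: Construct interval
CI = 3.0962 ± 0.6782
CI = (2.4180, 3.7744)

Interpretation: each one-unit increase in x is associated with a change in mean y of between 2.4180 and 3.7744, with 99% confidence.
The interval does not include 0, suggesting a significant linear relationship.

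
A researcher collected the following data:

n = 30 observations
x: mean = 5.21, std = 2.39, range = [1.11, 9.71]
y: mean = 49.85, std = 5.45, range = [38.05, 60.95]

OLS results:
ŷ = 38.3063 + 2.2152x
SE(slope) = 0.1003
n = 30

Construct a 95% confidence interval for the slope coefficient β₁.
The 95% CI for β₁ is (2.0097, 2.4207)

Confidence interval for the slope:

The 95% CI for β₁ is: β̂₁ ± t*(α/2, n-2) × SE(β̂₁)

Step 1: Find critical t-value
- Confidence level = 0.95
- Degrees of freedom = n - 2 = 30 - 2 = 28
- t*(α/2, 28) = 2.0484

Step 2: Calculate margin of error
Margin = 2.0484 × 0.1003 = 0.2055

Step 3: Construct interval
CI = 2.2152 ± 0.2055
CI = (2.0097, 2.4207)

Interpretation: intervals built this way capture the true β₁ in 95% of repeated samples; here the plausible range for the per-unit effect of x on y is 2.0097 to 2.4207.
Since 0 is outside the interval, a two-sided test at α = 0.05 would reject H₀: β₁ = 0.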